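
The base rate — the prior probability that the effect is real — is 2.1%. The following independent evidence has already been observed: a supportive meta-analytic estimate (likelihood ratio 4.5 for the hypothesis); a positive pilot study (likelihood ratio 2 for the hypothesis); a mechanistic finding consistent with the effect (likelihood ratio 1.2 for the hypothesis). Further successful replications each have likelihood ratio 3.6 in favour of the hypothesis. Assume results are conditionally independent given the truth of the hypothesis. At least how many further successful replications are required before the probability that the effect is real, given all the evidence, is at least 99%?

5

Prior odds = 0.021/0.979 = 21/979.
Combined Bayes factor of the evidence already in hand = 4.5 × 2 × 1.2 = 10.8.
Odds after that evidence = (21/979) × 10.8 = 1134/4895.
Target odds = 0.99/0.01 = 99.
Need 3.6ⁿ ≥ 99 ÷ (1134/4895) = 53845/126.
3.6⁴ = 167.9616 falls short of 53845/126 but 3.6⁵ = 604.66176 reaches it, so n = 5.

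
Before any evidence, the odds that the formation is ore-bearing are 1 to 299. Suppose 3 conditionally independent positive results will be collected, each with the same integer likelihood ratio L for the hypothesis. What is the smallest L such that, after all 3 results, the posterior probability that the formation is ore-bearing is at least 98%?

Prior odds = 1/299.
Target odds = 0.98/0.02 = 49.
Need L³ ≥ 49 ÷ (1/299) = 14651.
24³ = 13824 < 14651 ≤ 15625 = 25³, so L = 25.

25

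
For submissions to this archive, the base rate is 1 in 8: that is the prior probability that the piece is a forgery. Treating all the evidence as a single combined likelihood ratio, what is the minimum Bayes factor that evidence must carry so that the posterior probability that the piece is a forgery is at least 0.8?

28

Prior odds = 0.125/0.875 = 1/7.
Target odds = 0.8/0.2 = 4.
Required Bayes factor = 4 ÷ (1/7) = 28.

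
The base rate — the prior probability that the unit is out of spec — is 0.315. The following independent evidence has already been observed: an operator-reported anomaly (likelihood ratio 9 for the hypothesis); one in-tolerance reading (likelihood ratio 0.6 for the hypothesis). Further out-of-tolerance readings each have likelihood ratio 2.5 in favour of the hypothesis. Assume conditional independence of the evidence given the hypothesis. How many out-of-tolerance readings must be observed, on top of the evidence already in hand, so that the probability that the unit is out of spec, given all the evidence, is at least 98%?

4

Prior odds = 0.315/0.685 = 63/137.
Combined Bayes factor of the evidence already in hand = 9 × 0.6 = 5.4.
Odds after that evidence = (63/137) × 5.4 = 1701/685.
Target odds = 0.98/0.02 = 49.
Need 2.5ⁿ ≥ 49 ÷ (1701/685) = 4795/243.
2.5³ = 15.625 falls short of 4795/243 but 2.5⁴ = 39.0625 reaches it, so n = 4.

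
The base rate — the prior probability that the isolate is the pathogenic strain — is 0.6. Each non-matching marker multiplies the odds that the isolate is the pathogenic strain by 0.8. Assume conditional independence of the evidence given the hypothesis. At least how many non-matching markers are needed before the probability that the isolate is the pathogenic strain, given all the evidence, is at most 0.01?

Prior odds = 0.6/0.4 = 1.5.
Likelihood ratio per non-matching marker = 0.8.
Target posterior odds = 0.01/0.99 = 1/99.
Need 1.5 × 0.8ⁿ ≤ 1/99, i.e. 0.8ⁿ ≤ 2/297.
0.8²² ≈0.0073787 is still above 2/297 but 0.8²³ ≈0.00590296 is at or below it, so n = 23.

23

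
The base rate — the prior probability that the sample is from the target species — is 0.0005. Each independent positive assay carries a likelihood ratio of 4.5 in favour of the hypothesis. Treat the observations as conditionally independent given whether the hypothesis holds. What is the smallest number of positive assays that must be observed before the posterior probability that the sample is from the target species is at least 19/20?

8

Prior odds = 0.0005/0.9995 = 1/1999.
Likelihood ratio per positive assay = 4.5.
Target odds: 0.95 ÷ 0.05 = 19.
Require 4.5ⁿ ≥ 19 ÷ (1/1999) = 37981.
4.5⁷ = 4782969/128 falls short of 37981 but 4.5⁸ = 43046721/256 reaches it, so n = 8.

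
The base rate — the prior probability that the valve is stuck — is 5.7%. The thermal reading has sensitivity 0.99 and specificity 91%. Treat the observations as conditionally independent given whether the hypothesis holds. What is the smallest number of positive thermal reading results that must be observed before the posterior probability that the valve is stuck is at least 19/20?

Prior odds = 0.057/0.943 = 57/943.
False-positive rate = 1 − 0.91 = 0.09; likelihood ratio of a positive = 0.99/0.09 = 11.
Target odds: 0.95 ÷ 0.05 = 19.
Require 11ⁿ ≥ 19 ÷ (57/943) = 943/3.
11² = 121 falls short of 943/3 but 11³ = 1331 reaches it, so n = 3.

3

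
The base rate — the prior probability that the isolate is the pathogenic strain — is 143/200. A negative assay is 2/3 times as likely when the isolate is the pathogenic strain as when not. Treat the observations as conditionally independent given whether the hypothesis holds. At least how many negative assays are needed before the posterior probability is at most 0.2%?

Prior odds = 0.715/0.285 = 143/57.
Likelihood ratio per negative assay = 2/3.
Target posterior odds = 0.002/0.998 = 1/499.
Require (2/3)ⁿ ≤ 1/499 ÷ (143/57) = 57/71357.
(2/3)¹⁷ = 131072/129140163 is still above 57/71357 but (2/3)¹⁸ = 262144/387420489 is at or below it, so n = 18.

18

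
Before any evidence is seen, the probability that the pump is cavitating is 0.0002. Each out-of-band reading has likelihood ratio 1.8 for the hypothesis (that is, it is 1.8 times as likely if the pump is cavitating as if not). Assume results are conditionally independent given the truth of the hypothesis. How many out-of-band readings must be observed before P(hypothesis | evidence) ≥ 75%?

17

Prior odds: 0.0002 ÷ 0.9998 = 1/4999.
Likelihood ratio per out-of-band reading = 1.8.
Target posterior odds = 0.75/0.25 = 3.
Need (1/4999) × 1.8ⁿ ≥ 3, i.e. 1.8ⁿ ≥ 14997.
1.8¹⁶ ≈12144 falls short of 14997 but 1.8¹⁷ ≈21859.1 reaches it, so n = 17.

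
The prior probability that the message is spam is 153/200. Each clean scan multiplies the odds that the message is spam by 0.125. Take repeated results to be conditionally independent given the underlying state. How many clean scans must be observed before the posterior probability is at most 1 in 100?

3

Prior odds: 0.765 ÷ 0.235 = 153/47.
Likelihood ratio per clean scan = 0.125.
Target posterior odds = 0.01/0.99 = 1/99.
Require 0.125ⁿ ≤ 1/99 ÷ (153/47) = 47/15147.
0.125² = 0.015625 is still above 47/15147 but 0.125³ = 0.001953125 is at or below it, so n = 3.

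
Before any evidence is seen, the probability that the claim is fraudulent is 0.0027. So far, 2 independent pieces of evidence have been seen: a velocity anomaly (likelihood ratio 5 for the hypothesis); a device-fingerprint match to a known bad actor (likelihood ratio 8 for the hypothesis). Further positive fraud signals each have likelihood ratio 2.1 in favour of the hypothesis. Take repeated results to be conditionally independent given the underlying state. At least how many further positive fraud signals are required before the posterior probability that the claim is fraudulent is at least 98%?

9

Prior odds = 0.0027/0.9973 = 27/9973.
Combined Bayes factor of the evidence already in hand = 5 × 8 = 40.
Odds after that evidence = (27/9973) × 40 = 1080/9973.
Target odds = 0.98/0.02 = 49.
Need 2.1ⁿ ≥ 49 ÷ (1080/9973) = 488677/1080.
2.1⁸ ≈378.229 falls short of 488677/1080 but 2.1⁹ ≈794.28 reaches it, so n = 9.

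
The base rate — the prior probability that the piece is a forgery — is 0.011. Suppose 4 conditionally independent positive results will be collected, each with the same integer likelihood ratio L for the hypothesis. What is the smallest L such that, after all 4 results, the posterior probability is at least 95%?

Prior odds = 0.011/0.989 = 11/989.
Target odds = 0.95/0.05 = 19.
Need L⁴ ≥ 19 ÷ (11/989) = 18791/11.
6⁴ = 1296 < 18791/11 ≤ 2401 = 7⁴, so L = 7.

7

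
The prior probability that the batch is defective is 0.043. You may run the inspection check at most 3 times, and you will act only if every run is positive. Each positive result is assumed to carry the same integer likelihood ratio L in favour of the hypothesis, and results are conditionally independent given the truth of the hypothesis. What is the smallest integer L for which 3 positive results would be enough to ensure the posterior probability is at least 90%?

Prior odds = 0.043/0.957 = 43/957.
Target odds = 0.9/0.1 = 9.
Need L³ ≥ 9 ÷ (43/957) = 8613/43.
5³ = 125 < 8613/43 ≤ 216 = 6³, so L = 6.

6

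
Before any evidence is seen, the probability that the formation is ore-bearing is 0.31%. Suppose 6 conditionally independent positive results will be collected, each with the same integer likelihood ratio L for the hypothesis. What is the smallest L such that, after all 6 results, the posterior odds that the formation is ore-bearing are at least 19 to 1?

5

Prior odds = 0.0031/0.9969 = 31/9969.
Target odds = 19.
Need L⁶ ≥ 19 ÷ (31/9969) = 189411/31.
4⁶ = 4096 < 189411/31 ≤ 15625 = 5⁶, so L = 5.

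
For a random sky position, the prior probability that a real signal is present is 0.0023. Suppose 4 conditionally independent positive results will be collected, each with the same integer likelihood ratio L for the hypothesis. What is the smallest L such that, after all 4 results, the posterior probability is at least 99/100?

Prior odds = 0.0023/0.9977 = 23/9977.
Target odds = 0.99/0.01 = 99.
Need L⁴ ≥ 99 ÷ (23/9977) = 987723/23.
14⁴ = 38416 < 987723/23 ≤ 50625 = 15⁴, so L = 15.

15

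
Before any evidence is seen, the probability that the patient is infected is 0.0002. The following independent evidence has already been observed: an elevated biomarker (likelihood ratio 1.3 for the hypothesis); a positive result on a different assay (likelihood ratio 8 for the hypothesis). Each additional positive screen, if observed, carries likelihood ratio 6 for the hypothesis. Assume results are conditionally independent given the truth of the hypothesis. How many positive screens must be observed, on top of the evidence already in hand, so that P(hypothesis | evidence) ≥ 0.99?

7

Prior odds = 0.0002/0.9998 = 1/4999.
Combined Bayes factor of the evidence already in hand = 1.3 × 8 = 10.4.
Odds after that evidence = (1/4999) × 10.4 = 52/24995.
Target odds = 0.99/0.01 = 99.
Need 6ⁿ ≥ 99 ÷ (52/24995) = 2474505/52.
6⁶ = 46656 falls short of 2474505/52 but 6⁷ = 279936 reaches it, so n = 7.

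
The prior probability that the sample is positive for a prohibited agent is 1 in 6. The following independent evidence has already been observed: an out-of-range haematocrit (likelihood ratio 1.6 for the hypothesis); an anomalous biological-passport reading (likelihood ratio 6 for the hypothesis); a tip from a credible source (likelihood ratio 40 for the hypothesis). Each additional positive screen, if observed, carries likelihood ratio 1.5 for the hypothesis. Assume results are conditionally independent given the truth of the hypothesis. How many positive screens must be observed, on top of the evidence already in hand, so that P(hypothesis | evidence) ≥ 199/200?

3

Prior odds = (1/6)/(5/6) = 0.2.
Combined Bayes factor of the evidence already in hand = 1.6 × 6 × 40 = 384.
Odds after that evidence = 0.2 × 384 = 76.8.
Target odds = 0.995/0.005 = 199.
Need 1.5ⁿ ≥ 199 ÷ 76.8 = 995/384.
1.5² = 2.25 falls short of 995/384 but 1.5³ = 3.375 reaches it, so n = 3.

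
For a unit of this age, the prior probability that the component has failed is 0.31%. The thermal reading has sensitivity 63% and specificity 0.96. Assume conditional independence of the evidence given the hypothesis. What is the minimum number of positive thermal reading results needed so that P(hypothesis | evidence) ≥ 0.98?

4

Prior odds = 0.0031/0.9969 = 31/9969.
False-positive rate = 1 − 0.96 = 0.04; likelihood ratio of a positive = 0.63/0.04 = 15.75.
Target posterior odds = 0.98/0.02 = 49.
Require 15.75ⁿ ≥ 49 ÷ (31/9969) = 488481/31.
15.75³ = 3906.984375 falls short of 488481/31 but 15.75⁴ = 15752961/256 reaches it, so n = 4.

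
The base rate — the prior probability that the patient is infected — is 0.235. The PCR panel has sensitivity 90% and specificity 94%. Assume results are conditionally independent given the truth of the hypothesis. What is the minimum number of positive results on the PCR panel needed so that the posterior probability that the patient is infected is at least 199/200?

3

Prior odds = 0.235/0.765 = 47/153.
False-positive rate = 1 − 0.94 = 0.06; likelihood ratio of a positive = 0.9/0.06 = 15.
Target odds: 0.995 ÷ 0.005 = 199.
Need (47/153) × 15ⁿ ≥ 199, i.e. 15ⁿ ≥ 30447/47.
15² = 225 falls short of 30447/47 but 15³ = 3375 reaches it, so n = 3.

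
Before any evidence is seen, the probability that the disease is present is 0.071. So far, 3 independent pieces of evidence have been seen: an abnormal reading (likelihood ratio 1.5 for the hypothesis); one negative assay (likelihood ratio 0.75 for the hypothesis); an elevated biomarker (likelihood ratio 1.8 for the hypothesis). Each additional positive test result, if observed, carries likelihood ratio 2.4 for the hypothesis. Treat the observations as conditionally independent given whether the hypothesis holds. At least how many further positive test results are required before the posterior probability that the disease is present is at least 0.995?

9

Prior odds = 0.071/0.929 = 71/929.
Combined Bayes factor of the evidence already in hand = 1.5 × 0.75 × 1.8 = 2.025.
Odds after that evidence = (71/929) × 2.025 = 5751/37160.
Target odds = 0.995/0.005 = 199.
Need 2.4ⁿ ≥ 199 ÷ (5751/37160) = 7394840/5751.
2.4⁸ = 429981696/390625 falls short of 7394840/5751 but 2.4⁹ ≈2641.81 reaches it, so n = 9.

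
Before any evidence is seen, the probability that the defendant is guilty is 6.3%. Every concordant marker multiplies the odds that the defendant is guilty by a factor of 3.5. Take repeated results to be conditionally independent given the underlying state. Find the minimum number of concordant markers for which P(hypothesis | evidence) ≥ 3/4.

4

Prior odds: 0.063 ÷ 0.937 = 63/937.
Likelihood ratio per concordant marker = 3.5.
Target posterior odds = 0.75/0.25 = 3.
Need (63/937) × 3.5ⁿ ≥ 3, i.e. 3.5ⁿ ≥ 937/21.
3.5³ = 42.875 falls short of 937/21 but 3.5⁴ = 150.0625 reaches it, so n = 4.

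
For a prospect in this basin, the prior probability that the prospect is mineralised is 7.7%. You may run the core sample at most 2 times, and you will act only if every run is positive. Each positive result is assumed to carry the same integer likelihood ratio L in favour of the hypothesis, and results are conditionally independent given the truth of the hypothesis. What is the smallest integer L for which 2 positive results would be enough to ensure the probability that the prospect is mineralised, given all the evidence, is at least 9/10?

11

Prior odds = 0.077/0.923 = 77/923.
Target odds = 0.9/0.1 = 9.
Need L² ≥ 9 ÷ (77/923) = 8307/77.
10² = 100 < 8307/77 ≤ 121 = 11², so L = 11.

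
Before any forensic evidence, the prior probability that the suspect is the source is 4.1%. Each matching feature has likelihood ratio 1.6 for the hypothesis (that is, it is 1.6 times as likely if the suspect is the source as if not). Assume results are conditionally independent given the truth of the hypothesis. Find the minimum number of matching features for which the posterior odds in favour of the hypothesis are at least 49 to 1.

15

Prior odds: 0.041 ÷ 0.959 = 41/959.
Likelihood ratio per matching feature = 1.6.
Target odds = 49.
Need (41/959) × 1.6ⁿ ≥ 49, i.e. 1.6ⁿ ≥ 46991/41.
1.6¹⁴ ≈720.576 falls short of 46991/41 but 1.6¹⁵ ≈1152.92 reaches it, so n = 15.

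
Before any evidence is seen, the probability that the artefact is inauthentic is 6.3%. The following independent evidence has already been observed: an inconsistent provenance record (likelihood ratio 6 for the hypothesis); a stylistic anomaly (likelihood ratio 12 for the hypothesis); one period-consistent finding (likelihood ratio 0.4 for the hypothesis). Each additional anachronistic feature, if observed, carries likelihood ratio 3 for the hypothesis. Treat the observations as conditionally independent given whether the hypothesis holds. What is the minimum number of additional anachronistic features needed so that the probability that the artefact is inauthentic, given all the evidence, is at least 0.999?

Prior odds = 0.063/0.937 = 63/937.
Combined Bayes factor of the evidence already in hand = 6 × 12 × 0.4 = 28.8.
Odds after that evidence = (63/937) × 28.8 = 9072/4685.
Target odds = 0.999/0.001 = 999.
Need 3ⁿ ≥ 999 ÷ (9072/4685) = 173345/336.
3⁵ = 243 falls short of 173345/336 but 3⁶ = 729 reaches it, so n = 6.

6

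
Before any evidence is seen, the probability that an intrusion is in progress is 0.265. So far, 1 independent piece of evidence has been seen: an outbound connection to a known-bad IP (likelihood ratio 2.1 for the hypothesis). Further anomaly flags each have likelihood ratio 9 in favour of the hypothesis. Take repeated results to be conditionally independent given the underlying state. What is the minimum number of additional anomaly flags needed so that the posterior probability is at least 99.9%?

Prior odds = 0.265/0.735 = 53/147.
Bayes factor of the evidence already in hand = 2.1.
Odds after that evidence = (53/147) × 2.1 = 53/70.
Target odds = 0.999/0.001 = 999.
Need 9ⁿ ≥ 999 ÷ (53/70) = 69930/53.
9³ = 729 falls short of 69930/53 but 9⁴ = 6561 reaches it, so n = 4.

4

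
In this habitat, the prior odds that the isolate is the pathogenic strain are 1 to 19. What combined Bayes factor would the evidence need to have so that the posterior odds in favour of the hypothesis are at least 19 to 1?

Prior odds = 1/19.
Target odds = 19.
Required Bayes factor = 19 ÷ (1/19) = 361.

361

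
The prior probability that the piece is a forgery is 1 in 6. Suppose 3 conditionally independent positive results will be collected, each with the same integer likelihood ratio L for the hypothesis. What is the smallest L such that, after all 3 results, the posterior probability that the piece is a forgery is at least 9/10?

Prior odds = (1/6)/(5/6) = 0.2.
Target odds = 0.9/0.1 = 9.
Need L³ ≥ 9 ÷ 0.2 = 45.
3³ = 27 < 45 ≤ 64 = 4³, so L = 4.

4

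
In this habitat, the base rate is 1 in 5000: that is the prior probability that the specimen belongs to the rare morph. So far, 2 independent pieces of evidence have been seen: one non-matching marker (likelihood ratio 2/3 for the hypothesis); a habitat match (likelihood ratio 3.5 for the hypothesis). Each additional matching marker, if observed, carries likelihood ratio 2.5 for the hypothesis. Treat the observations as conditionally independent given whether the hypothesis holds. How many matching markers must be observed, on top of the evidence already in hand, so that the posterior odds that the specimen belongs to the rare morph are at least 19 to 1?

Prior odds = 0.0002/0.9998 = 1/4999.
Combined Bayes factor of the evidence already in hand = (2/3) × 3.5 = 7/3.
Odds after that evidence = (1/4999) × 7/3 = 7/14997.
Target odds = 19.
Need 2.5ⁿ ≥ 19 ÷ (7/14997) = 284943/7.
2.5¹¹ = 48828125/2048 falls short of 284943/7 but 2.5¹² = 244140625/4096 reaches it, so n = 12.

12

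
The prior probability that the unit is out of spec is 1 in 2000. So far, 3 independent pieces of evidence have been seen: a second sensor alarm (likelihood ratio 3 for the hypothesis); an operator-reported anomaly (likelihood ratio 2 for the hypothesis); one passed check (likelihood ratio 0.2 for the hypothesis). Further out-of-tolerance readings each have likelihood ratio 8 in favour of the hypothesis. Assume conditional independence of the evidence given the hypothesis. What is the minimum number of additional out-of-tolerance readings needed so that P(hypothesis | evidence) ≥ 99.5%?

7

Prior odds = 0.0005/0.9995 = 1/1999.
Combined Bayes factor of the evidence already in hand = 3 × 2 × 0.2 = 1.2.
Odds after that evidence = (1/1999) × 1.2 = 6/9995.
Target odds = 0.995/0.005 = 199.
Need 8ⁿ ≥ 199 ÷ (6/9995) = 1989005/6.
8⁶ = 262144 falls short of 1989005/6 but 8⁷ = 2097152 reaches it, so n = 7.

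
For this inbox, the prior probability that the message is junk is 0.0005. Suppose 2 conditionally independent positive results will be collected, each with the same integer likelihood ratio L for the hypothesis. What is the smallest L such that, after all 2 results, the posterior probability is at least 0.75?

Prior odds = 0.0005/0.9995 = 1/1999.
Target odds = 0.75/0.25 = 3.
Need L² ≥ 3 ÷ (1/1999) = 5997.
77² = 5929 < 5997 ≤ 6084 = 78², so L = 78.

78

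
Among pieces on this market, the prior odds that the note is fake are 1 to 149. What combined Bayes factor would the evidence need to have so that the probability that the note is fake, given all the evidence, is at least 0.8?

Prior odds = 1/149.
Target odds = 0.8/0.2 = 4.
Required Bayes factor = 4 ÷ (1/149) = 596.

596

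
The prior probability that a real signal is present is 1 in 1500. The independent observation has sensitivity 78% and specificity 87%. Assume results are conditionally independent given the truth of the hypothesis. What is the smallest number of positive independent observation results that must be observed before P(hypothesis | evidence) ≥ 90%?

Prior odds: (1/1500) ÷ (1499/1500) = 1/1499.
False-positive rate = 1 − 0.87 = 0.13; likelihood ratio of a positive = 0.78/0.13 = 6.
Target odds: 0.9 ÷ 0.1 = 9.
Need (1/1499) × 6ⁿ ≥ 9, i.e. 6ⁿ ≥ 13491.
6⁵ = 7776 falls short of 13491 but 6⁶ = 46656 reaches it, so n = 6.

6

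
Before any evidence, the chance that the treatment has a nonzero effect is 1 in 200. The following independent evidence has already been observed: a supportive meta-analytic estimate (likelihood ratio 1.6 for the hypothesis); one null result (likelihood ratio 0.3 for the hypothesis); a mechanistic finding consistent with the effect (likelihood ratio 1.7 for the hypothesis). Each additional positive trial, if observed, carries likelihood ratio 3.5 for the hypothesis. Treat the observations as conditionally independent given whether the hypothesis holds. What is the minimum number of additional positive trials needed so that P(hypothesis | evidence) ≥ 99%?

Prior odds = 0.005/0.995 = 1/199.
Combined Bayes factor of the evidence already in hand = 1.6 × 0.3 × 1.7 = 0.816.
Odds after that evidence = (1/199) × 0.816 = 102/24875.
Target odds = 0.99/0.01 = 99.
Need 3.5ⁿ ≥ 99 ÷ (102/24875) = 820875/34.
3.5⁸ = 5764801/256 falls short of 820875/34 but 3.5⁹ = 40353607/512 reaches it, so n = 9.

9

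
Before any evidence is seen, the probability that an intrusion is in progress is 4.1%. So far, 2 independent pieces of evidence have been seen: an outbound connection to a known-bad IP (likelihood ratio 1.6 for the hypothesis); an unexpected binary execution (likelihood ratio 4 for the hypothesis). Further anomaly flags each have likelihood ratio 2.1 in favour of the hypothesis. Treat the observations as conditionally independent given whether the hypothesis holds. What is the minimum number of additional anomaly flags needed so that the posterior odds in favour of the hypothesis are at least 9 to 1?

Prior odds = 0.041/0.959 = 41/959.
Combined Bayes factor of the evidence already in hand = 1.6 × 4 = 6.4.
Odds after that evidence = (41/959) × 6.4 = 1312/4795.
Target odds = 9.
Need 2.1ⁿ ≥ 9 ÷ (1312/4795) = 43155/1312.
2.1⁴ = 19.4481 falls short of 43155/1312 but 2.1⁵ = 4084101/100000 reaches it, so n = 5.

5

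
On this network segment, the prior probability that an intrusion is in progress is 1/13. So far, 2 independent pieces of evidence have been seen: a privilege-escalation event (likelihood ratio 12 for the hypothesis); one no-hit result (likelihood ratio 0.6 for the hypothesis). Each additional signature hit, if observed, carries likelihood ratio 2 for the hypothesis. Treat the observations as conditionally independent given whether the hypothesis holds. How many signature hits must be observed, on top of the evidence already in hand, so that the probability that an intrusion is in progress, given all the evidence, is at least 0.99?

Prior odds = (1/13)/(12/13) = 1/12.
Combined Bayes factor of the evidence already in hand = 12 × 0.6 = 7.2.
Odds after that evidence = (1/12) × 7.2 = 0.6.
Target odds = 0.99/0.01 = 99.
Need 2ⁿ ≥ 99 ÷ 0.6 = 165.
2⁷ = 128 falls short of 165 but 2⁸ = 256 reaches it, so n = 8.

8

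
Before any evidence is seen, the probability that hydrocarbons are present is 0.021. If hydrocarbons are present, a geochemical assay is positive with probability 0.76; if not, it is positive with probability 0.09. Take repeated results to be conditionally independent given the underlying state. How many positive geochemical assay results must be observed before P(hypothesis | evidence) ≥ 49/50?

4

Prior odds = 0.021/0.979 = 21/979.
Likelihood ratio of a positive = 0.76/0.09 = 76/9.
Target posterior odds = 0.98/0.02 = 49.
Require (76/9)ⁿ ≥ 49 ÷ (21/979) = 6853/3.
(76/9)³ = 438976/729 falls short of 6853/3 but (76/9)⁴ = 33362176/6561 reaches it, so n = 4.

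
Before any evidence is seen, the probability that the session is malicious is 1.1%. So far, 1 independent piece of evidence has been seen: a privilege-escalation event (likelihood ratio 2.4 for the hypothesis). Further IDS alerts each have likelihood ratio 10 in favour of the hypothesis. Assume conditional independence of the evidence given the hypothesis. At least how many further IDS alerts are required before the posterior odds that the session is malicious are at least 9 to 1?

Prior odds = 0.011/0.989 = 11/989.
Bayes factor of the evidence already in hand = 2.4.
Odds after that evidence = (11/989) × 2.4 = 132/4945.
Target odds = 9.
Need 10ⁿ ≥ 9 ÷ (132/4945) = 14835/44.
10² = 100 falls short of 14835/44 but 10³ = 1000 reaches it, so n = 3.

3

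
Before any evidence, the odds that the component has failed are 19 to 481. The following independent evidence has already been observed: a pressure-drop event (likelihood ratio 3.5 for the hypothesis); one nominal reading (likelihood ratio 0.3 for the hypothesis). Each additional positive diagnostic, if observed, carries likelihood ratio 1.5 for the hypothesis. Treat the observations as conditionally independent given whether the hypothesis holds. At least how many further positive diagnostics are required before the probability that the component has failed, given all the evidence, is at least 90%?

14

Prior odds = 19/481.
Combined Bayes factor of the evidence already in hand = 3.5 × 0.3 = 1.05.
Odds after that evidence = (19/481) × 1.05 = 399/9620.
Target odds = 0.9/0.1 = 9.
Need 1.5ⁿ ≥ 9 ÷ (399/9620) = 28860/133.
1.5¹³ = 1594323/8192 falls short of 28860/133 but 1.5¹⁴ = 4782969/16384 reaches it, so n = 14.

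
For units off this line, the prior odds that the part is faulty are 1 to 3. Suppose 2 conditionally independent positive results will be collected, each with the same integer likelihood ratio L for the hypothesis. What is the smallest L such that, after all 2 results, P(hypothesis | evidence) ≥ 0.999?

Prior odds = 1/3.
Target odds = 0.999/0.001 = 999.
Need L² ≥ 999 ÷ (1/3) = 2997.
54² = 2916 < 2997 ≤ 3025 = 55², so L = 55.

55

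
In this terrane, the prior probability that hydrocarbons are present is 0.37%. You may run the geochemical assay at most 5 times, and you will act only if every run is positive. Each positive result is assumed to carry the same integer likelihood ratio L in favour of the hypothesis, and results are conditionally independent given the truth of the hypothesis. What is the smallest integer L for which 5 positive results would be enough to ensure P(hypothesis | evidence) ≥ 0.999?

13

Prior odds = 0.0037/0.9963 = 37/9963.
Target odds = 0.999/0.001 = 999.
Need L⁵ ≥ 999 ÷ (37/9963) = 269001.
12⁵ = 248832 < 269001 ≤ 371293 = 13⁵, so L = 13.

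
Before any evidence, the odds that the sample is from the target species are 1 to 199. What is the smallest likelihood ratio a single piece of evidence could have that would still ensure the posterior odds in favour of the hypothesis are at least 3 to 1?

597

Prior odds = 1/199.
Target odds = 3.
Required Bayes factor = 3 ÷ (1/199) = 597.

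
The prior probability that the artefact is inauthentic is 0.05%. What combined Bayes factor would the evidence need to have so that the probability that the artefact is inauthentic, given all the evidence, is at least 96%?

Prior odds = 0.0005/0.9995 = 1/1999.
Target odds = 0.96/0.04 = 24.
Required Bayes factor = 24 ÷ (1/1999) = 47976.

47976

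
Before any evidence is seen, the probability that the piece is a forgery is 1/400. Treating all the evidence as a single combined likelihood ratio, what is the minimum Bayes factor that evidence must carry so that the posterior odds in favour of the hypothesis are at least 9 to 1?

Prior odds = 0.0025/0.9975 = 1/399.
Target odds = 9.
Required Bayes factor = 9 ÷ (1/399) = 3591.

3591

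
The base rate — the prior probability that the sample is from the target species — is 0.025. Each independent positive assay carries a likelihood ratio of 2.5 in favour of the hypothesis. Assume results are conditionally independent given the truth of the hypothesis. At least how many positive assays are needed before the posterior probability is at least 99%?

Prior odds = 0.025/0.975 = 1/39.
Likelihood ratio per positive assay = 2.5.
Target odds: 0.99 ÷ 0.01 = 99.
Need (1/39) × 2.5ⁿ ≥ 99, i.e. 2.5ⁿ ≥ 3861.
2.5⁹ = 1953125/512 falls short of 3861 but 2.5¹⁰ = 9765625/1024 reaches it, so n = 10.

10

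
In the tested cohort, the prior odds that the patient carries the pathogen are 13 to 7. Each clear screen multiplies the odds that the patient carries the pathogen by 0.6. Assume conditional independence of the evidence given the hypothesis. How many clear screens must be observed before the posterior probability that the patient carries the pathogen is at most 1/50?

9

Prior odds = 13/7.
Likelihood ratio per clear screen = 0.6.
Target odds: 0.02 ÷ 0.98 = 1/49.
Need (13/7) × 0.6ⁿ ≤ 1/49, i.e. 0.6ⁿ ≤ 1/91.
0.6⁸ = 6561/390625 is still above 1/91 but 0.6⁹ = 19683/1953125 is at or below it, so n = 9.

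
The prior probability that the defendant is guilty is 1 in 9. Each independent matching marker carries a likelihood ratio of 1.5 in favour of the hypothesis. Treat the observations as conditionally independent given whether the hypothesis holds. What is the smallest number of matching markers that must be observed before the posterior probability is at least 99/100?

17

Prior odds = (1/9)/(8/9) = 0.125.
Likelihood ratio per matching marker = 1.5.
Target posterior odds = 0.99/0.01 = 99.
Require 1.5ⁿ ≥ 99 ÷ 0.125 = 792.
1.5¹⁶ = 43046721/65536 falls short of 792 but 1.5¹⁷ = 129140163/131072 reaches it, so n = 17.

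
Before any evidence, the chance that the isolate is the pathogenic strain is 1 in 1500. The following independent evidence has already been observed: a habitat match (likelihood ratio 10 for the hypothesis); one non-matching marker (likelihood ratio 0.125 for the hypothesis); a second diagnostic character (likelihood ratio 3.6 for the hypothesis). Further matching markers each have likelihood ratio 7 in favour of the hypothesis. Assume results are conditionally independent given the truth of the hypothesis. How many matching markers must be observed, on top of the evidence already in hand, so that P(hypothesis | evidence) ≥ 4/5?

Prior odds = (1/1500)/(1499/1500) = 1/1499.
Combined Bayes factor of the evidence already in hand = 10 × 0.125 × 3.6 = 4.5.
Odds after that evidence = (1/1499) × 4.5 = 9/2998.
Target odds = 0.8/0.2 = 4.
Need 7ⁿ ≥ 4 ÷ (9/2998) = 11992/9.
7³ = 343 falls short of 11992/9 but 7⁴ = 2401 reaches it, so n = 4.

4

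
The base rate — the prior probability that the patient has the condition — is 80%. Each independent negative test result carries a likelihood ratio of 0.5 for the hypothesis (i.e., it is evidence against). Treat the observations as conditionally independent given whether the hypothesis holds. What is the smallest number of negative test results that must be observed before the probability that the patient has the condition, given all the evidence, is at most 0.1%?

Prior odds: 0.8 ÷ 0.2 = 4.
Likelihood ratio per negative test result = 0.5.
Target posterior odds = 0.001/0.999 = 1/999.
Require 0.5ⁿ ≤ 1/999 ÷ 4 = 1/3996.
0.5¹¹ = 1/2048 is still above 1/3996 but 0.5¹² = 1/4096 is at or below it, so n = 12.

12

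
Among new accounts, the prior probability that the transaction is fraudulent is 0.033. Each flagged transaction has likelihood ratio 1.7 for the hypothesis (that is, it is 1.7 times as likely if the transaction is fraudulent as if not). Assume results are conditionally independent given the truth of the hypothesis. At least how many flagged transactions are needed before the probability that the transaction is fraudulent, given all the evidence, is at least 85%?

10

Prior odds = 0.033/0.967 = 33/967.
Likelihood ratio per flagged transaction = 1.7.
Target posterior odds = 0.85/0.15 = 17/3.
Need (33/967) × 1.7ⁿ ≥ 17/3, i.e. 1.7ⁿ ≥ 16439/99.
1.7⁹ ≈118.588 falls short of 16439/99 but 1.7¹⁰ ≈201.599 reaches it, so n = 10.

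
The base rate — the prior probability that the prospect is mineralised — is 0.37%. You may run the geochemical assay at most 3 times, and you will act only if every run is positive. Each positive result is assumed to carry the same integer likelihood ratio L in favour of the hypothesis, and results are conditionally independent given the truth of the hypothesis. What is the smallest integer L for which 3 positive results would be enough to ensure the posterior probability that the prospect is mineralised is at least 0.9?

14

Prior odds = 0.0037/0.9963 = 37/9963.
Target odds = 0.9/0.1 = 9.
Need L³ ≥ 9 ÷ (37/9963) = 89667/37.
13³ = 2197 < 89667/37 ≤ 2744 = 14³, so L = 14.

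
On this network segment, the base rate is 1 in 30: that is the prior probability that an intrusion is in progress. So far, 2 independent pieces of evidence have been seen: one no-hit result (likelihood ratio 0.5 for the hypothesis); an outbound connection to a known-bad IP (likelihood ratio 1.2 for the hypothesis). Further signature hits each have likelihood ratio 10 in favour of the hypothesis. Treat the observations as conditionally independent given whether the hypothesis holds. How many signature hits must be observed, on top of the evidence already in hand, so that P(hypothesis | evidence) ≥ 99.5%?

4

Prior odds = (1/30)/(29/30) = 1/29.
Combined Bayes factor of the evidence already in hand = 0.5 × 1.2 = 0.6.
Odds after that evidence = (1/29) × 0.6 = 3/145.
Target odds = 0.995/0.005 = 199.
Need 10ⁿ ≥ 199 ÷ (3/145) = 28855/3.
10³ = 1000 falls short of 28855/3 but 10⁴ = 10000 reaches it, so n = 4.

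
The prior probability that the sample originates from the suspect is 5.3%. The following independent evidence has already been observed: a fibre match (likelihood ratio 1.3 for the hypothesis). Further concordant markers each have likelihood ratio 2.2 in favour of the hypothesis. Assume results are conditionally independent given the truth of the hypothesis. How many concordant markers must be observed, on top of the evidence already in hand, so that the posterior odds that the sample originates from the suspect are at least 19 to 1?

8

Prior odds = 0.053/0.947 = 53/947.
Bayes factor of the evidence already in hand = 1.3.
Odds after that evidence = (53/947) × 1.3 = 689/9470.
Target odds = 19.
Need 2.2ⁿ ≥ 19 ÷ (689/9470) = 179930/689.
2.2⁷ = 19487171/78125 falls short of 179930/689 but 2.2⁸ = 214358881/390625 reaches it, so n = 8.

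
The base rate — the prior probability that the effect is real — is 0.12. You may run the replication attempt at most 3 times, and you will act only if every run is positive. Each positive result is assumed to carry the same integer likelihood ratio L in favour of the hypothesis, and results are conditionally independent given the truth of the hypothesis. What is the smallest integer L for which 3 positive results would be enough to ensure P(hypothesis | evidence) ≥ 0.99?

9

Prior odds = 0.12/0.88 = 3/22.
Target odds = 0.99/0.01 = 99.
Need L³ ≥ 99 ÷ (3/22) = 726.
8³ = 512 < 726 ≤ 729 = 9³, so L = 9.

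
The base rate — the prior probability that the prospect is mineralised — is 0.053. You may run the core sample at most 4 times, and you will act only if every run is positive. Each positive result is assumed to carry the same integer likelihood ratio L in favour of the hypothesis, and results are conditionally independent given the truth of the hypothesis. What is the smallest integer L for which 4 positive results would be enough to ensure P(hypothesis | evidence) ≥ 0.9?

4

Prior odds = 0.053/0.947 = 53/947.
Target odds = 0.9/0.1 = 9.
Need L⁴ ≥ 9 ÷ (53/947) = 8523/53.
3⁴ = 81 < 8523/53 ≤ 256 = 4⁴, so L = 4.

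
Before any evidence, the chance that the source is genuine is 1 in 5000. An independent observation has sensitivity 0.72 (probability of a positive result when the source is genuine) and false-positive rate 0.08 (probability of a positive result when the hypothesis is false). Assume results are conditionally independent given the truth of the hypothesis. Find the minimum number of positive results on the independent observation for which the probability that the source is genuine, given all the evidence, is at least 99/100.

6

Prior odds = 0.0002/0.9998 = 1/4999.
Likelihood ratio of a positive result = 0.72/0.08 = 9.
Target posterior odds = 0.99/0.01 = 99.
Need (1/4999) × 9ⁿ ≥ 99, i.e. 9ⁿ ≥ 494901.
9⁵ = 59049 falls short of 494901 but 9⁶ = 531441 reaches it, so n = 6.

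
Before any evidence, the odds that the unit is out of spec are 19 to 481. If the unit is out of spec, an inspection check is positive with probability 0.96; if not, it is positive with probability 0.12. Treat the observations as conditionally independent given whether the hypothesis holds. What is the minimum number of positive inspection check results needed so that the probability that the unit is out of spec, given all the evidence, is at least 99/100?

Prior odds = 19/481.
Likelihood ratio of a positive = 0.96/0.12 = 8.
Target odds: 0.99 ÷ 0.01 = 99.
Need (19/481) × 8ⁿ ≥ 99, i.e. 8ⁿ ≥ 47619/19.
8³ = 512 falls short of 47619/19 but 8⁴ = 4096 reaches it, so n = 4.

4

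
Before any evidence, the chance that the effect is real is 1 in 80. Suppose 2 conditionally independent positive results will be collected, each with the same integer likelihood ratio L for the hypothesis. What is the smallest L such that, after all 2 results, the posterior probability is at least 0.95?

39

Prior odds = 0.0125/0.9875 = 1/79.
Target odds = 0.95/0.05 = 19.
Need L² ≥ 19 ÷ (1/79) = 1501.
38² = 1444 < 1501 ≤ 1521 = 39², so L = 39.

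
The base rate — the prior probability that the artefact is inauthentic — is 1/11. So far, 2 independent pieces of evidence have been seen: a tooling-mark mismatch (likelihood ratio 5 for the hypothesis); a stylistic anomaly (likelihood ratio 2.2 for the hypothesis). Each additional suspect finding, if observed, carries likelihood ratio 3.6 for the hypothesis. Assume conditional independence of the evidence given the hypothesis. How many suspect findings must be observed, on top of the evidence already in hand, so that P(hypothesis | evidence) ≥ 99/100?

Prior odds = (1/11)/(10/11) = 0.1.
Combined Bayes factor of the evidence already in hand = 5 × 2.2 = 11.
Odds after that evidence = 0.1 × 11 = 1.1.
Target odds = 0.99/0.01 = 99.
Need 3.6ⁿ ≥ 99 ÷ 1.1 = 90.
3.6³ = 46.656 falls short of 90 but 3.6⁴ = 167.9616 reaches it, so n = 4.

4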